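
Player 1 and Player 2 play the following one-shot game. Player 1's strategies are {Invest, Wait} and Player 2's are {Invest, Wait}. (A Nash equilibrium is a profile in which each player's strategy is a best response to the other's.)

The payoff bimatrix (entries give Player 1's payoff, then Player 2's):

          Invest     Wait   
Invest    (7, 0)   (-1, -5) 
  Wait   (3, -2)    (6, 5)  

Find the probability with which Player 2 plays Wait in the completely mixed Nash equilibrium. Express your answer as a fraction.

Let y be the probability that Player 2 plays Invest. In a completely mixed equilibrium, Player 1 must be indifferent between Invest and Wait.
Player 1's expected payoff from Invest is 7y − (1−y); from Wait it is 3y + 6(1−y).
Setting these equal: 8y − 1 = −3y + 6, so y = 7/11.
Therefore Player 2 plays Wait with probability 1 − 7/11 = 4/11.

4/11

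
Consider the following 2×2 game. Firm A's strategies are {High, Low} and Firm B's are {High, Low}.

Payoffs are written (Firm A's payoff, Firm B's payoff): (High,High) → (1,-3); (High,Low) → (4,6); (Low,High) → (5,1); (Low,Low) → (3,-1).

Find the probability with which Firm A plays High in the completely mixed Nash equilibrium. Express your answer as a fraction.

Let p be the probability that Firm A plays High. In a completely mixed equilibrium, Firm B must be indifferent between High and Low.
Firm B's expected payoff from High is −3p + (1−p); from Low it is 6p − (1−p).
Setting these equal: −4p + 1 = 7p − 1, so p = 2/11.

2/11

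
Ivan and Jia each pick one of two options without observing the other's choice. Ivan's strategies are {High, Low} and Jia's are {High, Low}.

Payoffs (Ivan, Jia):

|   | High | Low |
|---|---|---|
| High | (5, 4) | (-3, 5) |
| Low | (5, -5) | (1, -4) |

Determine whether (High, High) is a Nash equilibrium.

At (High, High), Ivan earns 5; switching to Low would give 5, so Ivan has no profitable deviation.
Jia earns 4; switching to Low would give 5, so Jia would deviate.
Since at least one player can profitably deviate, this is not a Nash equilibrium.

No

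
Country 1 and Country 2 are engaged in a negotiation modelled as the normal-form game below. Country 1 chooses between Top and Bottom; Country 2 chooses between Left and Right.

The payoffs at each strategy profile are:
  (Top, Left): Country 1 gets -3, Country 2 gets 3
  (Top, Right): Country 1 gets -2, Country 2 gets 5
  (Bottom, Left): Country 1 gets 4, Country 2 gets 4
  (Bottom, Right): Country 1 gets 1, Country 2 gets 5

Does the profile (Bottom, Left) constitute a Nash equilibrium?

No

At (Bottom, Left), Country 1 earns 4; switching to Top would give -3, so Country 1 has no profitable deviation.
Country 2 earns 4; switching to Right would give 5, so Country 2 would deviate.
Since at least one player can profitably deviate, this is not a Nash equilibrium.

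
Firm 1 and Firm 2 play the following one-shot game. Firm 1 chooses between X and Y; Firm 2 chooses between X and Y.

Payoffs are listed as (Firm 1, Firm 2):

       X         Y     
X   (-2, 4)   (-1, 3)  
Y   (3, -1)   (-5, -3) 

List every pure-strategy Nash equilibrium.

(Y, X)

(X, X): Firm 1 prefers Y (3 > -2) — not an equilibrium.
(X, Y): Firm 2 prefers X (4 > 3) — not an equilibrium.
(Y, X): Firm 1 gets 3 ≥ -2 from X, and Firm 2 gets -1 ≥ -3 from Y — Nash equilibrium.
(Y, Y): Firm 1 prefers X (-1 > -5); Firm 2 prefers X (-1 > -3) — not an equilibrium.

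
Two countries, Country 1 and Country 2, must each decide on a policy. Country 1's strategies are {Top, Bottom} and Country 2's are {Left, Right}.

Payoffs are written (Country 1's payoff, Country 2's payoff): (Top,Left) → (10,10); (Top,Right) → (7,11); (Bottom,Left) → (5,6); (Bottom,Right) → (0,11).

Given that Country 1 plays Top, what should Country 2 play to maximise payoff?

Against Top, Country 2 earns 10 from Left and 11 from Right.
So Right is the best response.

Right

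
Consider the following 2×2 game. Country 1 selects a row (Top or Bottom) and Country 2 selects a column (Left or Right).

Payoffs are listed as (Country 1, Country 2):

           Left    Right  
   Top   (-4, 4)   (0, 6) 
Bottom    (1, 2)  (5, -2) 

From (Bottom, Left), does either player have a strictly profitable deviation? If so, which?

Country 1 at (Bottom, Left) earns 1; deviating to Top yields -4 — not better.
Country 2 earns 2; deviating to Right yields -2 — not better.
Neither player can strictly improve; the profile is a Nash equilibrium.

Neither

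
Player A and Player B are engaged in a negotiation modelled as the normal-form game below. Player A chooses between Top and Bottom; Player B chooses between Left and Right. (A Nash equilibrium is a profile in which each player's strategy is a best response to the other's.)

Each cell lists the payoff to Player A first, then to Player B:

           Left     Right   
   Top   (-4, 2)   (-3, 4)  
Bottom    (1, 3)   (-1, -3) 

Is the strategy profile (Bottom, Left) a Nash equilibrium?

Yes

At (Bottom, Left), Player A earns 1; switching to Top would give -4, so Player A has no profitable deviation.
Player B earns 3; switching to Right would give -3, so Player B has no profitable deviation.
Neither player can gain by a unilateral deviation, so this profile is a Nash equilibrium.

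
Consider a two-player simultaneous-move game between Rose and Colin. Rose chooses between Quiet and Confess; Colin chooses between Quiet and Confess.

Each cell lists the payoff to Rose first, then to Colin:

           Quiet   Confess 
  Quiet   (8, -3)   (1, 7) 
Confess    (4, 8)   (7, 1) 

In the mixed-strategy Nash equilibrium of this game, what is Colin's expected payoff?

59/17

First find x, the probability Rose plays Quiet, from Colin's indifference between Quiet and Confess: −3x + 8(1−x) = 7x + (1−x), giving x = 7/17.
Since Colin is indifferent in equilibrium, Colin's expected payoff equals the payoff from either column against (7/17, 10/17). Using Quiet: −3(7/17) + 8(10/17) = 59/17.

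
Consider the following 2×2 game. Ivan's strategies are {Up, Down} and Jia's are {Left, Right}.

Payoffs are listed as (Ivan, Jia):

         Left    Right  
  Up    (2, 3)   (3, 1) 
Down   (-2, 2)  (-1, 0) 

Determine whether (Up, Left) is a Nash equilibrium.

Yes

At (Up, Left), Ivan earns 2; switching to Down would give -2, so Ivan has no profitable deviation.
Jia earns 3; switching to Right would give 1, so Jia has no profitable deviation.
Neither player can gain by a unilateral deviation, so this profile is a Nash equilibrium.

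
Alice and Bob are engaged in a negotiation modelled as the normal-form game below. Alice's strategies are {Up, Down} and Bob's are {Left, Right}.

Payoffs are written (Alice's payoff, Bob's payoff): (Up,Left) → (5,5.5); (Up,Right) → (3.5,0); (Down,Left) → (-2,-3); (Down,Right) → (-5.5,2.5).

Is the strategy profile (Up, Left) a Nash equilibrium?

Yes

At (Up, Left), Alice earns 5; switching to Down would give -2, so Alice has no profitable deviation.
Bob earns 5.5; switching to Right would give 0, so Bob has no profitable deviation.
Neither player can gain by a unilateral deviation, so this profile is a Nash equilibrium.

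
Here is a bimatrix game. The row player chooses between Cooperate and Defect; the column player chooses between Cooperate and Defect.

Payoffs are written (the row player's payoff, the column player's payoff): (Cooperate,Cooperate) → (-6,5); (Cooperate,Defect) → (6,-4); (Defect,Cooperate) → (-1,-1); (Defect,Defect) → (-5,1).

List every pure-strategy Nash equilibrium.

(Cooperate, Cooperate): the row player prefers Defect (-1 > -6) — not an equilibrium.
(Cooperate, Defect): the column player prefers Cooperate (5 > -4) — not an equilibrium.
(Defect, Cooperate): the column player prefers Defect (1 > -1) — not an equilibrium.
(Defect, Defect): the row player prefers Cooperate (6 > -5) — not an equilibrium.

none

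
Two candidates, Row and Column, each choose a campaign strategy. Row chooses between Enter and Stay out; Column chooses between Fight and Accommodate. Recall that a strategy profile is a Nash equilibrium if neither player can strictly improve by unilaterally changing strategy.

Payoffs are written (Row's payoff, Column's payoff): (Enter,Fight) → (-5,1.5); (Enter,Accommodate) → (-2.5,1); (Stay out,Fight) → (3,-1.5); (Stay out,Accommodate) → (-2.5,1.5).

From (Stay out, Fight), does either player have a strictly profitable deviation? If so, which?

Column

Row at (Stay out, Fight) earns 3; deviating to Enter yields -5 — not better.
Column earns -1.5; deviating to Accommodate yields 1.5 — a strict improvement.
Only Column has a strictly profitable deviation.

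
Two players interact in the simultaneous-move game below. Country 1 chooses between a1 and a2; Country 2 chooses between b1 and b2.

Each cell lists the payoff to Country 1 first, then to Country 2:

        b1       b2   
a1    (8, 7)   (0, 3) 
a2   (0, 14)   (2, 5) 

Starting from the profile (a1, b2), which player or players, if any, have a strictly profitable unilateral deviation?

Both

Country 1 at (a1, b2) earns 0; deviating to a2 yields 2 — a strict improvement.
Country 2 earns 3; deviating to b1 yields 7 — a strict improvement.
Both Country 1 and Country 2 have strictly profitable deviations.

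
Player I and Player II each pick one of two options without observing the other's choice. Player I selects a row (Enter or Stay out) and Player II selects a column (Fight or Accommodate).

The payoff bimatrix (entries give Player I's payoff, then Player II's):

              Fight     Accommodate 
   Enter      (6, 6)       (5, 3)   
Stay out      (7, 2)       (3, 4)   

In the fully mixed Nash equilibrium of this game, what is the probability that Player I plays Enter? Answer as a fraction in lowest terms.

Let p be the probability that Player I plays Enter. In a completely mixed equilibrium, Player II must be indifferent between Fight and Accommodate.
Player II's expected payoff from Fight is 6p + 2(1−p); from Accommodate it is 3p + 4(1−p).
Setting these equal: 4p + 2 = −p + 4, so p = 2/5.

2/5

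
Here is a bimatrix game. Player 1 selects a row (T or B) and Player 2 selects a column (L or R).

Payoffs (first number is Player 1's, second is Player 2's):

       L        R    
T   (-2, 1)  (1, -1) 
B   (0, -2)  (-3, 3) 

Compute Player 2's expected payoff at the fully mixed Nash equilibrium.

1/7

First find p, the probability Player 1 plays T, from Player 2's indifference between L and R: p − 2(1−p) = −p + 3(1−p), giving p = 5/7.
Since Player 2 is indifferent in equilibrium, Player 2's expected payoff equals the payoff from either column against (5/7, 2/7). Using L: (5/7) − 2(2/7) = 1/7.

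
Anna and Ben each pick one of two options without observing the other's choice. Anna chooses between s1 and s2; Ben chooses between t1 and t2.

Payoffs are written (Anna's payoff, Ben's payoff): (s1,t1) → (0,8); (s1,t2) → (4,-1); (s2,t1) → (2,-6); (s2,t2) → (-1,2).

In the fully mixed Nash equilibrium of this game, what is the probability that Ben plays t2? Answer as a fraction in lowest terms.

2/7

Let c be the probability that Ben plays t1. In a completely mixed equilibrium, Anna must be indifferent between s1 and s2.
Anna's expected payoff from s1 is 4(1−c); from s2 it is 2c − (1−c).
Setting these equal: −4c + 4 = 3c − 1, so c = 5/7.
Therefore Ben plays t2 with probability 1 − 5/7 = 2/7.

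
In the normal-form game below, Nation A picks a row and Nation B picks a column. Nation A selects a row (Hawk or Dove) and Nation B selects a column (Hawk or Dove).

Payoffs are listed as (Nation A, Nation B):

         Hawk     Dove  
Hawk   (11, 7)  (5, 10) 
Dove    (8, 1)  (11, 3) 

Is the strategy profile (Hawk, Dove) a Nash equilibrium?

At (Hawk, Dove), Nation A earns 5; switching to Dove would give 11, so Nation A would deviate.
Nation B earns 10; switching to Hawk would give 7, so Nation B has no profitable deviation.
Since at least one player can profitably deviate, this is not a Nash equilibrium.

No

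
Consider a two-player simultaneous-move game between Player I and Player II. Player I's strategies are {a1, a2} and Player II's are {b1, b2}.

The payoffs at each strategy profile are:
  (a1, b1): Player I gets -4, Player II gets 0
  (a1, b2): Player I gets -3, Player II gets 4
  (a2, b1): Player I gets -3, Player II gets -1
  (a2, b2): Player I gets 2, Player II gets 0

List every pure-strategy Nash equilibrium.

(a1, b1): Player I prefers a2 (-3 > -4); Player II prefers b2 (4 > 0) — not an equilibrium.
(a1, b2): Player I prefers a2 (2 > -3) — not an equilibrium.
(a2, b1): Player II prefers b2 (0 > -1) — not an equilibrium.
(a2, b2): Player I gets 2 ≥ -3 from a1, and Player II gets 0 ≥ -1 from b1 — Nash equilibrium.

(a2, b2)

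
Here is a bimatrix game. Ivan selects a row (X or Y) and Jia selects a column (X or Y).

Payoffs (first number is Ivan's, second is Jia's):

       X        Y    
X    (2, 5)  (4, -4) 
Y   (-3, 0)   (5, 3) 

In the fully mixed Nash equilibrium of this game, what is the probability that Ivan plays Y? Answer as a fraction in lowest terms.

Let x be the probability that Ivan plays X. In a completely mixed equilibrium, Jia must be indifferent between X and Y.
Jia's expected payoff from X is 5x; from Y it is −4x + 3(1−x).
Setting these equal: 5x = −7x + 3, so x = 1/4.
Therefore Ivan plays Y with probability 1 − 1/4 = 3/4.

3/4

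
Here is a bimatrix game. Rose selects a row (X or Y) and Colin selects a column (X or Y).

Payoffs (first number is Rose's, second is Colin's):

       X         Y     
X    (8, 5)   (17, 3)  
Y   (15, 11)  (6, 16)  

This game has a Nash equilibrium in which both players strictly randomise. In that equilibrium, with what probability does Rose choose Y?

Let p be the probability that Rose plays X. In a completely mixed equilibrium, Colin must be indifferent between X and Y.
Colin's expected payoff from X is 5p + 11(1−p); from Y it is 3p + 16(1−p).
Setting these equal: −6p + 11 = −13p + 16, so p = 5/7.
Therefore Rose plays Y with probability 1 − 5/7 = 2/7.

2/7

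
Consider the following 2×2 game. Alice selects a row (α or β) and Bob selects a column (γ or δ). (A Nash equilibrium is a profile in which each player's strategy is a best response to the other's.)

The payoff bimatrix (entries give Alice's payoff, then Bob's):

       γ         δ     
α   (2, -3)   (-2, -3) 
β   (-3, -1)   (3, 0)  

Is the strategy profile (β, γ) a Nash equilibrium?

At (β, γ), Alice earns -3; switching to α would give 2, so Alice would deviate.
Bob earns -1; switching to δ would give 0, so Bob would deviate.
Since at least one player can profitably deviate, this is not a Nash equilibrium.

No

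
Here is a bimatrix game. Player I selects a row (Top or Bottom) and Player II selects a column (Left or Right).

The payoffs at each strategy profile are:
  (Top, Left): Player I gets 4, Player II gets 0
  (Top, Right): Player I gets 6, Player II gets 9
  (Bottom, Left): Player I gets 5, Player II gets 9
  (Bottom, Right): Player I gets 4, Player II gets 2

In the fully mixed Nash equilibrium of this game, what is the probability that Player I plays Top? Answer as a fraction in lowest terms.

Let p be the probability that Player I plays Top. In a completely mixed equilibrium, Player II must be indifferent between Left and Right.
Player II's expected payoff from Left is 9(1−p); from Right it is 9p + 2(1−p).
Setting these equal: −9p + 9 = 7p + 2, so p = 7/16.

7/16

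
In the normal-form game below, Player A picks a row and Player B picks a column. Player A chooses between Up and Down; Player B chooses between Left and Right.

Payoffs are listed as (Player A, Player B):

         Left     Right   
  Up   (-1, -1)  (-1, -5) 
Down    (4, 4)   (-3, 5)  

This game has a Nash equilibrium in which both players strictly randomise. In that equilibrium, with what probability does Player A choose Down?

Let p be the probability that Player A plays Up. In a completely mixed equilibrium, Player B must be indifferent between Left and Right.
Player B's expected payoff from Left is −p + 4(1−p); from Right it is −5p + 5(1−p).
Setting these equal: −5p + 4 = −10p + 5, so p = 1/5.
Therefore Player A plays Down with probability 1 − 1/5 = 4/5.

4/5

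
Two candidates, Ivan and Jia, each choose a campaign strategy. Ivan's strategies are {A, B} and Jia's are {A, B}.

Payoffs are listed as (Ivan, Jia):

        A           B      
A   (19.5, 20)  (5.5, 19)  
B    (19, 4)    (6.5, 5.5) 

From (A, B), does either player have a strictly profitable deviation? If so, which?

Both

Ivan at (A, B) earns 5.5; deviating to B yields 6.5 — a strict improvement.
Jia earns 19; deviating to A yields 20 — a strict improvement.
Both Ivan and Jia have strictly profitable deviations.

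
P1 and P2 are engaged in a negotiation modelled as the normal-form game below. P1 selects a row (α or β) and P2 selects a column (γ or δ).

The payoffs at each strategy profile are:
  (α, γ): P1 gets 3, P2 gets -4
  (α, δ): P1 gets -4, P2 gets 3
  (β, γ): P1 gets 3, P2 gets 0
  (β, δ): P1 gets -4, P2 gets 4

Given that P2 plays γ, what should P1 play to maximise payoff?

either — both α and β are best responses

Against γ, P1 earns 3 from α and 3 from β.
So either strategy is a best response.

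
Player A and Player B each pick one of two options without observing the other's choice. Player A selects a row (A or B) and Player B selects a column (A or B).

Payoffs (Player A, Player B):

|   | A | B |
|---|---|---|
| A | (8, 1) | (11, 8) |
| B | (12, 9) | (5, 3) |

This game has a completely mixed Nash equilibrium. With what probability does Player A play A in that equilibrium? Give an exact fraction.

6/13

Let p be the probability that Player A plays A. In a completely mixed equilibrium, Player B must be indifferent between A and B.
Player B's expected payoff from A is p + 9(1−p); from B it is 8p + 3(1−p).
Setting these equal: −8p + 9 = 5p + 3, so p = 6/13.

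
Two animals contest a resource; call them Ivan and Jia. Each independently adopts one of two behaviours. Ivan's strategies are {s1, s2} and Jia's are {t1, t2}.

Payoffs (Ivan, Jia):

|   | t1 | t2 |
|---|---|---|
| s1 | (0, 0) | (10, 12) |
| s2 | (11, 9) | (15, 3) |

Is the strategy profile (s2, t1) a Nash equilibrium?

At (s2, t1), Ivan earns 11; switching to s1 would give 0, so Ivan has no profitable deviation.
Jia earns 9; switching to t2 would give 3, so Jia has no profitable deviation.
Neither player can gain by a unilateral deviation, so this profile is a Nash equilibrium.

Yes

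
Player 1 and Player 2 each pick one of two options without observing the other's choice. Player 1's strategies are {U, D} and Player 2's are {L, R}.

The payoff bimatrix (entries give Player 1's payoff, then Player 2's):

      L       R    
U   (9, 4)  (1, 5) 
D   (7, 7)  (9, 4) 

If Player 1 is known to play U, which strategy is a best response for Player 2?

R

Against U, Player 2 earns 4 from L and 5 from R.
So R is the best response.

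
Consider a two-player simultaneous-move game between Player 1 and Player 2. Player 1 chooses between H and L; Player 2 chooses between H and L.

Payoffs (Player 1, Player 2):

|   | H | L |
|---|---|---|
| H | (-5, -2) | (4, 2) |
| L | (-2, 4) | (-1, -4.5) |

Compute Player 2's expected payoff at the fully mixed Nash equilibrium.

-2/25

First find x, the probability Player 1 plays H, from Player 2's indifference between H and L: −2x + 4(1−x) = 2x − 4.5(1−x), giving x = 17/25.
Since Player 2 is indifferent in equilibrium, Player 2's expected payoff equals the payoff from either column against (17/25, 8/25). Using H: −2(17/25) + 4(8/25) = -2/25.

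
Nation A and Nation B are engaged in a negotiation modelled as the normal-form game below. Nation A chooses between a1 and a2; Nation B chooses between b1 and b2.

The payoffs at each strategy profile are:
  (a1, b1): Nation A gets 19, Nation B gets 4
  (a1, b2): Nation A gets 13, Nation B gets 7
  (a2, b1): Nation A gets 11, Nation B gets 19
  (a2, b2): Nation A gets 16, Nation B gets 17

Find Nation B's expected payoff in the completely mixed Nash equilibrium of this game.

First find p, the probability Nation A plays a1, from Nation B's indifference between b1 and b2: 4p + 19(1−p) = 7p + 17(1−p), giving p = 2/5.
Since Nation B is indifferent in equilibrium, Nation B's expected payoff equals the payoff from either column against (2/5, 3/5). Using b1: 4(2/5) + 19(3/5) = 13.

13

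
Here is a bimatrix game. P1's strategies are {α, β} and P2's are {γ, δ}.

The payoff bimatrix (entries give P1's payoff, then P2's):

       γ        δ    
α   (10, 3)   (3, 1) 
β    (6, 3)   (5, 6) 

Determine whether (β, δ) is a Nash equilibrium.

At (β, δ), P1 earns 5; switching to α would give 3, so P1 has no profitable deviation.
P2 earns 6; switching to γ would give 3, so P2 has no profitable deviation.
Neither player can gain by a unilateral deviation, so this profile is a Nash equilibrium.

Yes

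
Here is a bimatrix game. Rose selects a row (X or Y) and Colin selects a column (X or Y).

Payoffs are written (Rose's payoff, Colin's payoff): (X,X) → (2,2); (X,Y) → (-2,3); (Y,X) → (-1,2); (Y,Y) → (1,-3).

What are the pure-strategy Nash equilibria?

(X, X): Colin prefers Y (3 > 2) — not an equilibrium.
(X, Y): Rose prefers Y (1 > -2) — not an equilibrium.
(Y, X): Rose prefers X (2 > -1) — not an equilibrium.
(Y, Y): Colin prefers X (2 > -3) — not an equilibrium.

none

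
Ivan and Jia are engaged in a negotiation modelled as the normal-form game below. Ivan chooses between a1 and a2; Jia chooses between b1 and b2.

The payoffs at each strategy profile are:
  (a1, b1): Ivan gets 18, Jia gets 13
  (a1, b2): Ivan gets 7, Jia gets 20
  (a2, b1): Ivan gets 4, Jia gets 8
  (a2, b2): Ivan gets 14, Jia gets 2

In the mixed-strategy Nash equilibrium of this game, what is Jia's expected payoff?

First find x, the probability Ivan plays a1, from Jia's indifference between b1 and b2: 13x + 8(1−x) = 20x + 2(1−x), giving x = 6/13.
Since Jia is indifferent in equilibrium, Jia's expected payoff equals the payoff from either column against (6/13, 7/13). Using b1: 13(6/13) + 8(7/13) = 134/13.

134/13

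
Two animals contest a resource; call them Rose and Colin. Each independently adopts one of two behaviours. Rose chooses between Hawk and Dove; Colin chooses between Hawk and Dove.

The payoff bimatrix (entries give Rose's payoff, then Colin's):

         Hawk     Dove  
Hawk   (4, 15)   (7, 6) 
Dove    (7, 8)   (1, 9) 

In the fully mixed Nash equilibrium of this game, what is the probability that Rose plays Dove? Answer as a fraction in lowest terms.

Let r be the probability that Rose plays Hawk. In a completely mixed equilibrium, Colin must be indifferent between Hawk and Dove.
Colin's expected payoff from Hawk is 15r + 8(1−r); from Dove it is 6r + 9(1−r).
Setting these equal: 7r + 8 = −3r + 9, so r = 1/10.
Therefore Rose plays Dove with probability 1 − 1/10 = 9/10.

9/10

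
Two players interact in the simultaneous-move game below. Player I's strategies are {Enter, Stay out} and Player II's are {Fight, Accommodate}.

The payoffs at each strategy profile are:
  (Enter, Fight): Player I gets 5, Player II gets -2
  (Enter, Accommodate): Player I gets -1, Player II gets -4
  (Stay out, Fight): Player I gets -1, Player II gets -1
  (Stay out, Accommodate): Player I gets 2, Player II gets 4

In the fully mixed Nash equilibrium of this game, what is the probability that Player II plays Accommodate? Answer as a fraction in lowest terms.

Let y be the probability that Player II plays Fight. In a completely mixed equilibrium, Player I must be indifferent between Enter and Stay out.
Player I's expected payoff from Enter is 5y − (1−y); from Stay out it is −y + 2(1−y).
Setting these equal: 6y − 1 = −3y + 2, so y = 1/3.
Therefore Player II plays Accommodate with probability 1 − 1/3 = 2/3.

2/3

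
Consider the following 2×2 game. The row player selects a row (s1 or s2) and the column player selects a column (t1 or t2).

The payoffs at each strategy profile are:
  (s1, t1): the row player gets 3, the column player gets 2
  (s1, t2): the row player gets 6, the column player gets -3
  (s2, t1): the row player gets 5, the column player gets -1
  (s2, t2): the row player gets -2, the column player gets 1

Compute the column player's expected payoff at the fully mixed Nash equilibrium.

-1/7

First find x, the probability the row player plays s1, from the column player's indifference between t1 and t2: 2x − (1−x) = −3x + (1−x), giving x = 2/7.
Since the column player is indifferent in equilibrium, the column player's expected payoff equals the payoff from either column against (2/7, 5/7). Using t1: 2(2/7) − (5/7) = -1/7.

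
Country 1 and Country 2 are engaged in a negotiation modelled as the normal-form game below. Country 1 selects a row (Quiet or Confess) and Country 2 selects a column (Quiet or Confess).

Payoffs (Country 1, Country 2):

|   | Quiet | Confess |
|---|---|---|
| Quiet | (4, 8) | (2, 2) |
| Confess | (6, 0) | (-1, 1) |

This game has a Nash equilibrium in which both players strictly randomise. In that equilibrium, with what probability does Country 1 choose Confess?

6/7

Let r be the probability that Country 1 plays Quiet. In a completely mixed equilibrium, Country 2 must be indifferent between Quiet and Confess.
Country 2's expected payoff from Quiet is 8r; from Confess it is 2r + (1−r).
Setting these equal: 8r = r + 1, so r = 1/7.
Therefore Country 1 plays Confess with probability 1 − 1/7 = 6/7.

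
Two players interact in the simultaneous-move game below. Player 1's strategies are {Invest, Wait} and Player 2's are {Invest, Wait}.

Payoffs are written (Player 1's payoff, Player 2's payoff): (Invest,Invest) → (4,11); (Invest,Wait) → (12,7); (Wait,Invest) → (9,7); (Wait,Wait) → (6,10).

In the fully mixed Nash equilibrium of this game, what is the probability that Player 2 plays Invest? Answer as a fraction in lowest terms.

Let c be the probability that Player 2 plays Invest. In a completely mixed equilibrium, Player 1 must be indifferent between Invest and Wait.
Player 1's expected payoff from Invest is 4c + 12(1−c); from Wait it is 9c + 6(1−c).
Setting these equal: −8c + 12 = 3c + 6, so c = 6/11.

6/11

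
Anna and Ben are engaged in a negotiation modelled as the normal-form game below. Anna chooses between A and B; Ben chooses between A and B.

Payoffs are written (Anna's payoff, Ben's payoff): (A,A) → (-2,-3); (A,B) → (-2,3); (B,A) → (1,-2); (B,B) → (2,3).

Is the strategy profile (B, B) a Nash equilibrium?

Yes

At (B, B), Anna earns 2; switching to A would give -2, so Anna has no profitable deviation.
Ben earns 3; switching to A would give -2, so Ben has no profitable deviation.
Neither player can gain by a unilateral deviation, so this profile is a Nash equilibrium.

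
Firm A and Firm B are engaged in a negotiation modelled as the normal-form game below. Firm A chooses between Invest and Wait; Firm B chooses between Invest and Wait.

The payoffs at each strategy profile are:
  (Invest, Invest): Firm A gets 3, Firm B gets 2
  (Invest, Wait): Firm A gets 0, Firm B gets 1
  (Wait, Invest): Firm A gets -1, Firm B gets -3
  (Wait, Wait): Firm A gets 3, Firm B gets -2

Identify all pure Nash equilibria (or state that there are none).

(Invest, Invest) and (Wait, Wait)

(Invest, Invest): Firm A gets 3 ≥ -1 from Wait, and Firm B gets 2 ≥ 1 from Wait — Nash equilibrium.
(Invest, Wait): Firm A prefers Wait (3 > 0); Firm B prefers Invest (2 > 1) — not an equilibrium.
(Wait, Invest): Firm A prefers Invest (3 > -1); Firm B prefers Wait (-2 > -3) — not an equilibrium.
(Wait, Wait): Firm A gets 3 ≥ 0 from Invest, and Firm B gets -2 ≥ -3 from Invest — Nash equilibrium.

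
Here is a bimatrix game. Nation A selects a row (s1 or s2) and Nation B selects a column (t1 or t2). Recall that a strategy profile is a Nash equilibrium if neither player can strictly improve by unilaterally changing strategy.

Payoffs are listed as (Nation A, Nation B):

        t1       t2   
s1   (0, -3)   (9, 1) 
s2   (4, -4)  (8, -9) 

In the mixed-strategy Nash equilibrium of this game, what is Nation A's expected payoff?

First find q, the probability Nation B plays t1, from Nation A's indifference between s1 and s2: 9(1−q) = 4q + 8(1−q), giving q = 1/5.
Since Nation A is indifferent in equilibrium, Nation A's expected payoff equals the payoff from either row against (1/5, 4/5). Using s1: 9(4/5) = 36/5.

36/5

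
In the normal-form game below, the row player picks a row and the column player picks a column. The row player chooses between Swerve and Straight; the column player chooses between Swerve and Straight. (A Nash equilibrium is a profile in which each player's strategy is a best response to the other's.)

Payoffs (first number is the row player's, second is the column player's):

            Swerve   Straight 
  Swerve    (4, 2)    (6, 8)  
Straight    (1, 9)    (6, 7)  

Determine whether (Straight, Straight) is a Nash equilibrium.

No

At (Straight, Straight), the row player earns 6; switching to Swerve would give 6, so the row player has no profitable deviation.
The column player earns 7; switching to Swerve would give 9, so the column player would deviate.
Since at least one player can profitably deviate, this is not a Nash equilibrium.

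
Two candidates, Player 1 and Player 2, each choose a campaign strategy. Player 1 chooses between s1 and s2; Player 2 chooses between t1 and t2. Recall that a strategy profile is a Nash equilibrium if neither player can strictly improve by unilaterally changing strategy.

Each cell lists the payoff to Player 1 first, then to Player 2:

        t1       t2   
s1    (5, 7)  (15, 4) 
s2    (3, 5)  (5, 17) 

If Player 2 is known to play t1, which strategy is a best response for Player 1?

s1

Against t1, Player 1 earns 5 from s1 and 3 from s2.
So s1 is the best response.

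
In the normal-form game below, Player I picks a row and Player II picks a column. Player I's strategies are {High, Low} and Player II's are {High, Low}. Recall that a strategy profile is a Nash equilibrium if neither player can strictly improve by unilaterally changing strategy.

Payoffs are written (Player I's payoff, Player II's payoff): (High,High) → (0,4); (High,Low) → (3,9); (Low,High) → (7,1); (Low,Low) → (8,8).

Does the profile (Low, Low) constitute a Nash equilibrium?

At (Low, Low), Player I earns 8; switching to High would give 3, so Player I has no profitable deviation.
Player II earns 8; switching to High would give 1, so Player II has no profitable deviation.
Neither player can gain by a unilateral deviation, so this profile is a Nash equilibrium.

Yes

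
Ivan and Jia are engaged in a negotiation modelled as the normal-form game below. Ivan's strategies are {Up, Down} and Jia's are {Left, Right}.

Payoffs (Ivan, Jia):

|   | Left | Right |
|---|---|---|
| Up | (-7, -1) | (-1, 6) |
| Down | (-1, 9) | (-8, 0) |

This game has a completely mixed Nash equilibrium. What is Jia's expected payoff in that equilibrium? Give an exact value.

First find p, the probability Ivan plays Up, from Jia's indifference between Left and Right: −p + 9(1−p) = 6p, giving p = 9/16.
Since Jia is indifferent in equilibrium, Jia's expected payoff equals the payoff from either column against (9/16, 7/16). Using Left: −(9/16) + 9(7/16) = 27/8.

27/8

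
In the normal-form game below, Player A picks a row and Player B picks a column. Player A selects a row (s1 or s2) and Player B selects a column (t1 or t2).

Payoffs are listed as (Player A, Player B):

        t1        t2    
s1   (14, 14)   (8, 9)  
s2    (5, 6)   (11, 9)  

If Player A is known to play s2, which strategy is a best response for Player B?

Against s2, Player B earns 6 from t1 and 9 from t2.
So t2 is the best response.

t2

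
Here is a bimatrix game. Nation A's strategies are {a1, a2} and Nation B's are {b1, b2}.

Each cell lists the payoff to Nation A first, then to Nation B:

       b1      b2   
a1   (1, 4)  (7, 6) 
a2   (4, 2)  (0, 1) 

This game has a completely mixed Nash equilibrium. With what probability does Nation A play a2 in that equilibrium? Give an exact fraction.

2/3

Let p be the probability that Nation A plays a1. In a completely mixed equilibrium, Nation B must be indifferent between b1 and b2.
Nation B's expected payoff from b1 is 4p + 2(1−p); from b2 it is 6p + (1−p).
Setting these equal: 2p + 2 = 5p + 1, so p = 1/3.
Therefore Nation A plays a2 with probability 1 − 1/3 = 2/3.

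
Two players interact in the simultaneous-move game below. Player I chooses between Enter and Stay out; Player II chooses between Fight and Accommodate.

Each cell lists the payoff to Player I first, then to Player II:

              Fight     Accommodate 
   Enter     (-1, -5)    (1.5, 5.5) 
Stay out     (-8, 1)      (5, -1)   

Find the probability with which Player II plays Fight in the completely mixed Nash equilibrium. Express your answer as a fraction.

Let q be the probability that Player II plays Fight. In a completely mixed equilibrium, Player I must be indifferent between Enter and Stay out.
Player I's expected payoff from Enter is −q + 1.5(1−q); from Stay out it is −8q + 5(1−q).
Setting these equal: −2.5q + 1.5 = −13q + 5, so q = 1/3.

1/3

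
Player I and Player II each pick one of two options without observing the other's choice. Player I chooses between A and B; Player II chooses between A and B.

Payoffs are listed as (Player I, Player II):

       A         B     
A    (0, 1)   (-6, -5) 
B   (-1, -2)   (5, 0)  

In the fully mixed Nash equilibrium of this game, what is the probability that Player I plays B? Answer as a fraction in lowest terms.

Let p be the probability that Player I plays A. In a completely mixed equilibrium, Player II must be indifferent between A and B.
Player II's expected payoff from A is p − 2(1−p); from B it is −5p.
Setting these equal: 3p − 2 = −5p, so p = 1/4.
Therefore Player I plays B with probability 1 − 1/4 = 3/4.

3/4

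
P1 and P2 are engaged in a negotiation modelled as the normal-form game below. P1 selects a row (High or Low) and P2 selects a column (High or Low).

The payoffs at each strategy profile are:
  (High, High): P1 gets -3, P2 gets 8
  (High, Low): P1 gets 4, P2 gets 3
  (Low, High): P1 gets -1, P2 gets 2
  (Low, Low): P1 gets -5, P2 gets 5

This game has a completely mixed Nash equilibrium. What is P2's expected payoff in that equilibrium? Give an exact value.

17/4

First find p, the probability P1 plays High, from P2's indifference between High and Low: 8p + 2(1−p) = 3p + 5(1−p), giving p = 3/8.
Since P2 is indifferent in equilibrium, P2's expected payoff equals the payoff from either column against (3/8, 5/8). Using High: 8(3/8) + 2(5/8) = 17/4.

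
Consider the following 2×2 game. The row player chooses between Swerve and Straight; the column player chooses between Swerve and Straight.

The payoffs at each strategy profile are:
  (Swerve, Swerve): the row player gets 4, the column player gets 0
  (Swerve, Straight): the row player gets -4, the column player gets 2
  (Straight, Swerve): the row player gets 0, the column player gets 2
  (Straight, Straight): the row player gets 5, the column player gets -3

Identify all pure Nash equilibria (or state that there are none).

none

(Swerve, Swerve): the column player prefers Straight (2 > 0) — not an equilibrium.
(Swerve, Straight): the row player prefers Straight (5 > -4) — not an equilibrium.
(Straight, Swerve): the row player prefers Swerve (4 > 0) — not an equilibrium.
(Straight, Straight): the column player prefers Swerve (2 > -3) — not an equilibrium.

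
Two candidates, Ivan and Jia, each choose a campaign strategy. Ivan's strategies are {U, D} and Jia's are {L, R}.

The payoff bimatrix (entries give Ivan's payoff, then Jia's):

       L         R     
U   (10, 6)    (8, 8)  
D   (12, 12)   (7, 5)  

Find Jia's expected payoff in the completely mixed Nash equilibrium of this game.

First find p, the probability Ivan plays U, from Jia's indifference between L and R: 6p + 12(1−p) = 8p + 5(1−p), giving p = 7/9.
Since Jia is indifferent in equilibrium, Jia's expected payoff equals the payoff from either column against (7/9, 2/9). Using L: 6(7/9) + 12(2/9) = 22/3.

22/3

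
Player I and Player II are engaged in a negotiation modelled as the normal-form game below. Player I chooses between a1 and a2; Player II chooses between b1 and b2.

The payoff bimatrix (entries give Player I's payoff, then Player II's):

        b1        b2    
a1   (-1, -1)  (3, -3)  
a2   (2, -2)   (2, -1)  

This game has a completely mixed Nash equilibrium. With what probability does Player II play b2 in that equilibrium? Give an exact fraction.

3/4

Let c be the probability that Player II plays b1. In a completely mixed equilibrium, Player I must be indifferent between a1 and a2.
Player I's expected payoff from a1 is −c + 3(1−c); from a2 it is 2c + 2(1−c).
Setting these equal: −4c + 3 = 2, so c = 1/4.
Therefore Player II plays b2 with probability 1 − 1/4 = 3/4.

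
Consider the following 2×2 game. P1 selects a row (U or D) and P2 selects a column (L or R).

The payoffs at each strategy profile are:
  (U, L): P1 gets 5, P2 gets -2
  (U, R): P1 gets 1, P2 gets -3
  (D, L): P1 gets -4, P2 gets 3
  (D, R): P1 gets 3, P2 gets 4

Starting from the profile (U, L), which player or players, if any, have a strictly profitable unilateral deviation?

Neither

P1 at (U, L) earns 5; deviating to D yields -4 — not better.
P2 earns -2; deviating to R yields -3 — not better.
Neither player can strictly improve; the profile is a Nash equilibrium.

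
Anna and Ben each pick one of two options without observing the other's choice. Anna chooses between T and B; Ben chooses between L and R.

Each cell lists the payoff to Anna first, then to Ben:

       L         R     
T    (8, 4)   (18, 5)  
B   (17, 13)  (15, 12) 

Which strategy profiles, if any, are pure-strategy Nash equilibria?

(T, R) and (B, L)

(T, L): Anna prefers B (17 > 8); Ben prefers R (5 > 4) — not an equilibrium.
(T, R): Anna gets 18 ≥ 15 from B, and Ben gets 5 ≥ 4 from L — Nash equilibrium.
(B, L): Anna gets 17 ≥ 8 from T, and Ben gets 13 ≥ 12 from R — Nash equilibrium.
(B, R): Anna prefers T (18 > 15); Ben prefers L (13 > 12) — not an equilibrium.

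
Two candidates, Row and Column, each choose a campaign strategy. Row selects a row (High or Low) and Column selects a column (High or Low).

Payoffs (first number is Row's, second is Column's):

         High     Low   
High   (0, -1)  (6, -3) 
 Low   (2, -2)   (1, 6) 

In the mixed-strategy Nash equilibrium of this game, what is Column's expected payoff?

-6/5

First find x, the probability Row plays High, from Column's indifference between High and Low: −x − 2(1−x) = −3x + 6(1−x), giving x = 4/5.
Since Column is indifferent in equilibrium, Column's expected payoff equals the payoff from either column against (4/5, 1/5). Using High: −(4/5) − 2(1/5) = -6/5.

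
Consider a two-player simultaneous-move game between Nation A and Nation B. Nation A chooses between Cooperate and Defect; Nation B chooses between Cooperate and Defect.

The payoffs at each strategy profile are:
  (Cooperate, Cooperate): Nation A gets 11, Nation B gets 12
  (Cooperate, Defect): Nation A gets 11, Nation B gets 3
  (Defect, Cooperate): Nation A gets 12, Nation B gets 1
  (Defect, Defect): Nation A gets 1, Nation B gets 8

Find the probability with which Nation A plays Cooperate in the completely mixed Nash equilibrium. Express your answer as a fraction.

Let r be the probability that Nation A plays Cooperate. In a completely mixed equilibrium, Nation B must be indifferent between Cooperate and Defect.
Nation B's expected payoff from Cooperate is 12r + (1−r); from Defect it is 3r + 8(1−r).
Setting these equal: 11r + 1 = −5r + 8, so r = 7/16.

7/16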